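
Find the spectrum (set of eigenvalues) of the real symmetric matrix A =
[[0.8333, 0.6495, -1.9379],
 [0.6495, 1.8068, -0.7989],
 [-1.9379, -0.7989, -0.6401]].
sigma(A) ≈ {-2, 1, 3}

A is real symmetric, so its spectrum consists of real eigenvalues. Expanding the characteristic polynomial of the displayed matrix gives
  det(λ I - A) = p(λ) = λ^3 + (-2)λ^2 + (-5)λ + (6).
Solving p(λ) = 0 yields eigenvalues ≈ -2, 1, 3. (A is shown rounded to 4 decimals, so these recover the underlying integer eigenvalues to within that precision.)
Verification: the trace of A = 2 equals the sum of eigenvalues 2, and det(A) ≈ -5.9998 matches the eigenvalue product -6.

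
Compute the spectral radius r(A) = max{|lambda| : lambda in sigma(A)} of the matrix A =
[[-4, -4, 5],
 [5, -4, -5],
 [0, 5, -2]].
r(A) ≈ 8.4144

The eigenvalues of A are the roots of its characteristic polynomial. With M = A (coefficients from the trace, the sum of principal 2x2 minors, and det A):
  p(λ) = det(λ I - M) = λ^3 + 10λ^2 + 77λ + 47.
No integer candidate from the rational root theorem (±divisors of 47) is a root, so the roots are irrational. The cubic discriminant is Δ = -829455 < 0, so there is one real root and a complex-conjugate pair. p(-1) = -21 and p(0) = 47 have opposite signs, so a root lies in (-1, 0); Newton's method refines it to λ ≈ -0.6638. Dividing out (λ - (-0.6638)) leaves approximately λ^2 + 9.3362λ + 70.8025. For λ^2 + 9.3362λ + 70.8025 the discriminant is -196.0456. It is negative, so the remaining roots are the complex-conjugate pair λ ≈ -4.6681 ± 7.0008i. Their product equals the constant term, so |λ|^2 ≈ 70.8025 and |λ| ≈ 8.4144.
Thus the eigenvalues (to 4 decimals) are -0.6638 (modulus 0.6638); -4.6681 ± 7.0008i (modulus 8.4144). The spectral radius is the largest modulus: r(A) ≈ 8.4144. (Cross-check: r(A) ≤ ||A||_2 ≈ 9.6774; equality holds whenever A is normal, though it can also hold for some non-normal A.)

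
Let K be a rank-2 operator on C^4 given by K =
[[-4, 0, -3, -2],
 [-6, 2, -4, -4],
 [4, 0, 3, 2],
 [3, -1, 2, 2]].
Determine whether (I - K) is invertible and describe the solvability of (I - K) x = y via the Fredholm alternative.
(I - K) is invertible (det(I - K) = -4 ≠ 0), so for every y in C^4 the equation (I - K) x = y has a unique solution.

K has rank 2 and factors as K = U V^T = u1 v1^T + u2 v2^T with u1 = (-1, 0, 1, 0), v1 = (1, 1, 1, 0), u2 = (-1, -2, 1, 1), v2 = (3, -1, 2, 2) (multiplying out reproduces the displayed K). The nonzero eigenvalues of U V^T coincide with those of the 2 x 2 matrix G = V^T U = [[v1·u1, v1·u2], [v2·u1, v2·u2]] = [[0, -2], [-1, 3]], and by the Sylvester determinant identity det(I_4 - U V^T) = det(I_2 - V^T U) = det([[1, 2], [1, -2]]) = (1)(-2) - (2)(1) = -4. (Direct check: I - K =
[[5, 0, 3, 2],
 [6, -1, 4, 4],
 [-4, 0, -2, -2],
 [-3, 1, -2, -1]]
has determinant -4.) The finite-dimensional Fredholm alternative says: either (I - K) is invertible, or ker(I - K) ≠ {0} and then range(I - K) = ker((I - K)^*)^⊥, with dim ker(I - K) = dim ker((I - K)^*). Since det(I - K) ≠ 0, 1 is not an eigenvalue of K and ker(I - K) = {0}, so we are in the first case: for every y there is a unique x = (I - K)^(-1) y. (Explicitly, by the Woodbury identity, (I - U V^T)^(-1) = I + U (I_2 - G)^(-1) V^T.)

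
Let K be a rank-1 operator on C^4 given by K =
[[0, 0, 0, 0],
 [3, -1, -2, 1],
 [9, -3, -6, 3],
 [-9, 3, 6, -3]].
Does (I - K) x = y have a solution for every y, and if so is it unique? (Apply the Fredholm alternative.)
(I - K) is invertible (det(I - K) = 11 ≠ 0), so for every y in C^4 the equation (I - K) x = y has a unique solution.

K has rank 1, so it is an outer product K = u v^T: every row of K is a multiple of one row vector. Reading off the entries, u = (0, -1, -3, 3) and v = (-3, 1, 2, -1) (row i of K equals u_i·v^T). A rank-one matrix u v^T satisfies K u = u (v·u) and kills the (3)-dimensional subspace v^⊥, so its characteristic polynomial is lambda^3 (lambda - v·u) with v·u = tr K = -10. Hence the eigenvalues of I - K are 1 (multiplicity 3) and 1 - (-10) = 11, so det(I - K) = 11. (Direct check: I - K =
[[1, 0, 0, 0],
 [-3, 2, 2, -1],
 [-9, 3, 7, -3],
 [9, -3, -6, 4]]
has determinant 11.) The finite-dimensional Fredholm alternative says: either (I - K) is invertible, or ker(I - K) ≠ {0} and then range(I - K) = ker((I - K)^*)^⊥, with dim ker(I - K) = dim ker((I - K)^*). Since det(I - K) ≠ 0, 1 is not an eigenvalue of K and ker(I - K) = {0}, so we are in the first case: for every y there is a unique x = (I - K)^(-1) y. Explicitly, by the Sherman–Morrison formula, (I - u v^T)^(-1) = I + u v^T/(1 - v·u), i.e. (I - K)^(-1) = I + K/(11).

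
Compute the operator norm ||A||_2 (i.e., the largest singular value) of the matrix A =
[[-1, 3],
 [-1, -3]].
||A||_2 = sqrt(18) ≈ 4.2426 (= sqrt(largest eigenvalue of A^T A))

||A||_2 = sigma_max(A) = sqrt(lambda_max(A^T A)). Form the symmetric matrix M = A^T A =
[[2, 0],
 [0, 18]].
Its characteristic polynomial (trace, determinant of M give the coefficients) is
  p(λ) = det(λ I - M) = λ^2 - 20λ + 36.
For λ^2 - 20λ + 36 the discriminant is 256. It is a perfect square (16^2), so the roots are rational: λ = (20 ± 16)/2 = 18, 2.
So the eigenvalues of A^T A are ≈ 2, 18 (all ≥ 0, as they must be for A^T A). The largest is λ_max = 18, hence ||A||_2 = sqrt(λ_max) = sqrt(18) ≈ 4.2426.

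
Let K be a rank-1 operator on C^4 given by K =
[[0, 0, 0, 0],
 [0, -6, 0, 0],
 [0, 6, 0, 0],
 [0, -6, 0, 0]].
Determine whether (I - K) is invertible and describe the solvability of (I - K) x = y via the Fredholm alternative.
(I - K) is invertible (det(I - K) = 7 ≠ 0), so for every y in C^4 the equation (I - K) x = y has a unique solution.

K has rank 1, so it is an outer product K = u v^T: every row of K is a multiple of one row vector. Reading off the entries, u = (0, 3, -3, 3) and v = (0, -2, 0, 0) (row i of K equals u_i·v^T). A rank-one matrix u v^T satisfies K u = u (v·u) and kills the (3)-dimensional subspace v^⊥, so its characteristic polynomial is lambda^3 (lambda - v·u) with v·u = tr K = -6. Hence the eigenvalues of I - K are 1 (multiplicity 3) and 1 - (-6) = 7, so det(I - K) = 7. (Direct check: I - K =
[[1, 0, 0, 0],
 [0, 7, 0, 0],
 [0, -6, 1, 0],
 [0, 6, 0, 1]]
has determinant 7.) The finite-dimensional Fredholm alternative says: either (I - K) is invertible, or ker(I - K) ≠ {0} and then range(I - K) = ker((I - K)^*)^⊥, with dim ker(I - K) = dim ker((I - K)^*). Since det(I - K) ≠ 0, 1 is not an eigenvalue of K and ker(I - K) = {0}, so we are in the first case: for every y there is a unique x = (I - K)^(-1) y. Explicitly, by the Sherman–Morrison formula, (I - u v^T)^(-1) = I + u v^T/(1 - v·u), i.e. (I - K)^(-1) = I + K/(7).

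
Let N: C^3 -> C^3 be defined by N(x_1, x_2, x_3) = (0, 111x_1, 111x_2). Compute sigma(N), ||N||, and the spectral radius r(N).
sigma(N) = {0}; ||N|| = 111; r(N) = 0. (N is nilpotent with N^3 = 0.)

On C^3, N is a strictly lower-triangular matrix with 111 on the subdiagonal and zeros elsewhere, so its characteristic polynomial is lambda^3 and every eigenvalue is 0: sigma(N) = {0}. For the operator norm, N e_i = 111e_{i+1} for i = 1, ..., 2 and N e_3 = 0, so the singular values of N are 111 (with multiplicity 2) and 0; hence ||N|| = 111. The spectral radius r(N) = max|lambda| = 0. Note ||N|| > r(N) — characteristic of non-normal nilpotent operators. Indeed N^3 = 0.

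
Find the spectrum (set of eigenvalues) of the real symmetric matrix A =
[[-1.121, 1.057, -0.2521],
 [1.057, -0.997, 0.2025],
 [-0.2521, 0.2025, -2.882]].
sigma(A) ≈ {-3, -2, 0}

A is real symmetric, so its spectrum consists of real eigenvalues. Expanding the characteristic polynomial of the displayed matrix gives
  det(λ I - A) = p(λ) = λ^3 + (5)λ^2 + (6)λ + (0).
Solving p(λ) = 0 yields eigenvalues ≈ -3, -2, 0. (A is shown rounded to 4 decimals, so these recover the underlying integer eigenvalues to within that precision.)
Verification: the trace of A = -5 equals the sum of eigenvalues -5, and det(A) ≈ 0.0003 matches the eigenvalue product 0.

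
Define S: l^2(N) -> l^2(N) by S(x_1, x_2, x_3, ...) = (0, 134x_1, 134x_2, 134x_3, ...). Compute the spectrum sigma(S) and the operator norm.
sigma(S) = closed disk {z in C : |z| ≤ 134}; ||S|| = 134

Note S = 134·U where U is the unit right shift (U x)_k = x_{k-1} (with x_0 := 0); so ||S|| = 134||U|| and sigma(S) = 134·sigma(U). ||S x||^2 = sum_{k≥1} |134x_k|^2 = 17956||x||^2, so ||S|| = 134 and sigma(S) ⊂ {|z| ≤ 134}. For any |lambda| < 134, the equation (S - lambda I) x = 0 forces x_1 = 0, then 134x_k = lambda x_{k+1} ⇒ x = 0, so S has no eigenvalues. But (S - lambda I) is not surjective for |lambda| < 134: solving (S - lambda I) x = e_1 would require x_n proportional to (lambda/134)^(-n), which is not in l^2. So every |lambda| < 134 lies in the residual spectrum. The boundary |lambda| = 134 is in the approximate point spectrum (the spectrum is closed). Hence sigma(S) is the closed disk of radius 134.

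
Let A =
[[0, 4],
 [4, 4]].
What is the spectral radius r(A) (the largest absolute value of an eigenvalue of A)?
r(A) = (4 + sqrt(80))/2 ≈ 6.4721

The eigenvalues of A are the roots of its characteristic polynomial. With M = A (coefficients from the trace and determinant):
  p(λ) = det(λ I - M) = λ^2 - 4λ - 16.
For λ^2 - 4λ - 16 the discriminant is 80. It is nonnegative but not a perfect square, so the roots are real and irrational: λ = (4 ± sqrt(80))/2 ≈ 6.4721, -2.4721.
Thus the eigenvalues (to 4 decimals) are 6.4721 (modulus 6.4721); -2.4721 (modulus 2.4721). The spectral radius is the largest modulus: r(A) = (4 + sqrt(80))/2 ≈ 6.4721. (Cross-check: r(A) ≤ ||A||_2 ≈ 6.4721; equality holds whenever A is normal, though it can also hold for some non-normal A.)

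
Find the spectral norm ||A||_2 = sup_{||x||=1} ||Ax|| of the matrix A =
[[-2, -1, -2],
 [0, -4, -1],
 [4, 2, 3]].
||A||_2 ≈ 6.6136 (= sqrt(largest eigenvalue of A^T A))

||A||_2 = sigma_max(A) = sqrt(lambda_max(A^T A)). Form the symmetric matrix M = A^T A =
[[20, 10, 16],
 [10, 21, 12],
 [16, 12, 14]].
Its characteristic polynomial (trace, sum of principal 2x2 minors, determinant of M give the coefficients) is
  p(λ) = det(λ I - M) = λ^3 - 55λ^2 + 494λ - 64.
No integer candidate from the rational root theorem (±divisors of 64) is a root, so the roots are irrational. The cubic discriminant is Δ = 244591012 > 0, so there are three distinct real roots. p(0) = -64 and p(1) = 376 have opposite signs, so a root lies in (0, 1); Newton's method refines it to λ ≈ 0.1315. p(11) = 46 and p(12) = -328 have opposite signs, so a root lies in (11, 12); Newton's method refines it to λ ≈ 11.1293. p(43) = -1010 and p(44) = 376 have opposite signs, so a root lies in (43, 44); Newton's method refines it to λ ≈ 43.7392. Check (Vieta): the three roots sum to 55, matching tr M = 55.
So the eigenvalues of A^T A are ≈ 0.1315, 11.1293, 43.7392 (all ≥ 0, as they must be for A^T A). The largest is λ_max ≈ 43.7392, hence ||A||_2 = sqrt(λ_max) ≈ 6.6136.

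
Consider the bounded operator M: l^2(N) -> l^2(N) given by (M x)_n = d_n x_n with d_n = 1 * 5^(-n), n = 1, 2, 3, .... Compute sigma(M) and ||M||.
sigma(M) = {1 * 5^(-n) : n ≥ 1} ∪ {0}; ||M|| = 1/5

A bounded diagonal operator on l^2 with diagonal entries d_n has spectrum equal to the closure of {d_n : n ≥ 1}: every d_n is an eigenvalue (with eigenvector e_n), so {d_n} ⊂ sigma(M); the spectrum is closed, so its closure is too; and for lambda not in the closure, (M - lambda I) has bounded inverse (the diagonal entries 1/(d_n - lambda) are bounded). For our sequence d_n = 1 * 5^(-n), n = 1, 2, 3, ...:
  - {d_n} = {1 * 5^(-n) : n ≥ 1}; the only limit point is 0
  - closure = {1 * 5^(-n) : n ≥ 1} ∪ {0}
For the norm: a diagonal operator has ||M|| = sup_n |d_n|. Here d_n = 1 * 5^(-n) is positive and decreasing, so sup_n |d_n| = d_1 = 1/5. So ||M|| = 1/5.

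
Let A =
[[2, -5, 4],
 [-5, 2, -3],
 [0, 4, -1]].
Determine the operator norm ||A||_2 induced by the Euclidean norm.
||A||_2 ≈ 9.1316 (= sqrt(largest eigenvalue of A^T A))

||A||_2 = sigma_max(A) = sqrt(lambda_max(A^T A)). Form the symmetric matrix M = A^T A =
[[29, -20, 23],
 [-20, 45, -30],
 [23, -30, 26]].
Its characteristic polynomial (trace, sum of principal 2x2 minors, determinant of M give the coefficients) is
  p(λ) = det(λ I - M) = λ^3 - 100λ^2 + 1400λ - 1225.
No integer candidate from the rational root theorem (±divisors of 1225) is a root, so the roots are irrational. The cubic discriminant is Δ = 6770483125 > 0, so there are three distinct real roots. p(0) = -1225 and p(1) = 76 have opposite signs, so a root lies in (0, 1); Newton's method refines it to λ ≈ 0.9371. p(15) = 650 and p(16) = -329 have opposite signs, so a root lies in (15, 16); Newton's method refines it to λ ≈ 15.6759. p(83) = -2138 and p(84) = 3479 have opposite signs, so a root lies in (83, 84); Newton's method refines it to λ ≈ 83.387. Check (Vieta): the three roots sum to 100, matching tr M = 100.
So the eigenvalues of A^T A are ≈ 0.9371, 15.6759, 83.387 (all ≥ 0, as they must be for A^T A). The largest is λ_max ≈ 83.387, hence ||A||_2 = sqrt(λ_max) ≈ 9.1316.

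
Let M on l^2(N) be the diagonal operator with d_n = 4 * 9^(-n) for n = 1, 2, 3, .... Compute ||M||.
||M|| = 4/9 (attained at n = 1)

For M diagonal, ||M|| = sup_n |d_n|. The sequence d_n = 4 * 9^(-n) is positive and strictly decreasing (ratio 9^(-1) < 1), so the supremum is d_1 = 4/9. Hence ||M|| = 4/9.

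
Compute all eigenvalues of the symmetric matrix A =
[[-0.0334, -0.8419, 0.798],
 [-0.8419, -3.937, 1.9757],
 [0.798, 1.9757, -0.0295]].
sigma(A) ≈ {-5, 0, 1}

A is real symmetric, so its spectrum consists of real eigenvalues. Expanding the characteristic polynomial of the displayed matrix gives
  det(λ I - A) = p(λ) = λ^3 + (4)λ^2 + (-5)λ + (0).
Solving p(λ) = 0 yields eigenvalues ≈ -5, 0, 1. (A is shown rounded to 4 decimals, so these recover the underlying integer eigenvalues to within that precision.)
Verification: the trace of A = -4 equals the sum of eigenvalues -4, and det(A) ≈ -0.0002 matches the eigenvalue product 0.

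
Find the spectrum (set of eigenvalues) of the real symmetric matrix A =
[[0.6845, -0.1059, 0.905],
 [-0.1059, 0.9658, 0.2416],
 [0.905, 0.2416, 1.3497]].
sigma(A) ≈ {0, 1, 2}

A is real symmetric, so its spectrum consists of real eigenvalues. Expanding the characteristic polynomial of the displayed matrix gives
  det(λ I - A) = p(λ) = λ^3 + (-3)λ^2 + (2)λ + (0).
Solving p(λ) = 0 yields eigenvalues ≈ 0, 1, 2. (A is shown rounded to 4 decimals, so these recover the underlying integer eigenvalues to within that precision.)
Verification: the trace of A = 3 equals the sum of eigenvalues 3, and det(A) ≈ -0.0001 matches the eigenvalue product 0.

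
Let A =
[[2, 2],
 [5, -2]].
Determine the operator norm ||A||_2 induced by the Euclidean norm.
||A||_2 = sqrt((37 + sqrt(585))/2) ≈ 5.5311 (= sqrt(largest eigenvalue of A^T A))

||A||_2 = sigma_max(A) = sqrt(lambda_max(A^T A)). Form the symmetric matrix M = A^T A =
[[29, -6],
 [-6, 8]].
Its characteristic polynomial (trace, determinant of M give the coefficients) is
  p(λ) = det(λ I - M) = λ^2 - 37λ + 196.
For λ^2 - 37λ + 196 the discriminant is 585. It is nonnegative but not a perfect square, so the roots are real and irrational: λ = (37 ± sqrt(585))/2 ≈ 30.5934, 6.4066.
So the eigenvalues of A^T A are ≈ 6.4066, 30.5934 (all ≥ 0, as they must be for A^T A). The largest is λ_max = (37 + sqrt(585))/2 ≈ 30.5934, hence ||A||_2 = sqrt(λ_max) = sqrt((37 + sqrt(585))/2) ≈ 5.5311.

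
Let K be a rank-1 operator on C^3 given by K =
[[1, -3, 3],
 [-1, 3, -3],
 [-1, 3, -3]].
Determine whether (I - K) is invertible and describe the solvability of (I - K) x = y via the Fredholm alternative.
(I - K) is singular (det(I - K) = 0, i.e. 1 ∈ sigma(K)). (I - K) x = y is solvable iff y ⊥ ker((I - K)^*) = span{(1, -3, 3)}, i.e. iff y_1 - 3y_2 + 3y_3 = 0. When solvable, the solutions are x = y + c·(1, -1, -1), c arbitrary (ker(I - K) = span{(1, -1, -1)}, dimension 1).

K has rank 1, so it is an outer product K = u v^T: every row of K is a multiple of one row vector. Reading off the entries, u = (1, -1, -1) and v = (1, -3, 3) (row i of K equals u_i·v^T). A rank-one matrix u v^T satisfies K u = u (v·u) and kills the (2)-dimensional subspace v^⊥, so its characteristic polynomial is lambda^2 (lambda - v·u) with v·u = tr K = 1. Hence the eigenvalues of I - K are 1 (multiplicity 2) and 1 - (1) = 0, so det(I - K) = 0. (Direct check: I - K =
[[0, 3, -3],
 [1, -2, 3],
 [1, -3, 4]]
has determinant 0.) So 1 is an eigenvalue of K and (I - K) is not invertible. The finite-dimensional Fredholm alternative says: either (I - K) is invertible, or ker(I - K) ≠ {0} and then range(I - K) = ker((I - K)^*)^⊥, with dim ker(I - K) = dim ker((I - K)^*). We are in the second case, so we need both kernels. Kernel of I - K: (I - K) u = u - u (v·u) = u - u = 0, so ker(I - K) = span{u} = span{(1, -1, -1)} (it is exactly 1-dimensional because rank(I - K) = 2). Kernel of the adjoint: K is real, so (I - K)^* = I - K^T = I - v u^T, and (I - v u^T) v = v - v (u·v) = 0; hence ker((I - K)^*) = span{v} = span{(1, -3, 3)}. Therefore (I - K) x = y is solvable iff <y, v> = 0, i.e. iff y_1 - 3y_2 + 3y_3 = 0. When this holds, K y = u (v·y) = 0, so (I - K) y = y and x = y is a particular solution; the full solution set is the line x = y + c·u = y + c·(1, -1, -1), c ∈ C.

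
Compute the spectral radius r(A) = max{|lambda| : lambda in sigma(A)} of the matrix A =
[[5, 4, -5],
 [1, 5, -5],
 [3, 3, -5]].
r(A) = sqrt(15) ≈ 3.873

The eigenvalues of A are the roots of its characteristic polynomial. With M = A (coefficients from the trace, the sum of principal 2x2 minors, and det A):
  p(λ) = det(λ I - M) = λ^3 - 5λ^2 + λ + 30.
By the rational root theorem any rational root is an integer divisor of 30. Testing λ = -2: p(-2) = -8 - 20 - 2 + 30 = 0, so λ = -2 is a root. Dividing out (λ + 2) leaves p(λ) = (λ + 2)(λ^2 - 7λ + 15). For λ^2 - 7λ + 15 the discriminant is -11. It is negative, so the roots are the complex-conjugate pair λ = 7/2 ± (sqrt(11)/2) i ≈ 3.5 ± 1.6583i. For a conjugate pair the product of the roots equals the constant term, so |λ|^2 = 15 and |λ| = sqrt(15) ≈ 3.873.
Thus the eigenvalues (to 4 decimals) are 3.5 ± 1.6583i (modulus 3.873); -2 (modulus 2). The spectral radius is the largest modulus: r(A) = sqrt(15) ≈ 3.873. (Cross-check: r(A) ≤ ||A||_2 ≈ 12.2942; equality holds whenever A is normal, though it can also hold for some non-normal A.)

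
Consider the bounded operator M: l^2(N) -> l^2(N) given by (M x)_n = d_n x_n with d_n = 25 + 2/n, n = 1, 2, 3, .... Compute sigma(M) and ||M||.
sigma(M) = {25 + 2/n : n ≥ 1} ∪ {25}; ||M|| = 27

A bounded diagonal operator on l^2 with diagonal entries d_n has spectrum equal to the closure of {d_n : n ≥ 1}: every d_n is an eigenvalue (with eigenvector e_n), so {d_n} ⊂ sigma(M); the spectrum is closed, so its closure is too; and for lambda not in the closure, (M - lambda I) has bounded inverse (the diagonal entries 1/(d_n - lambda) are bounded). For our sequence d_n = 25 + 2/n, n = 1, 2, 3, ...:
  - {d_n} = {25 + 2/n : n ≥ 1}; the only limit point is 25
  - closure = {25 + 2/n : n ≥ 1} ∪ {25}
For the norm: a diagonal operator has ||M|| = sup_n |d_n|. Here d_n = 25 + 2/n is positive and decreasing, so sup_n |d_n| = d_1 = 25 + 2 = 27. So ||M|| = 27.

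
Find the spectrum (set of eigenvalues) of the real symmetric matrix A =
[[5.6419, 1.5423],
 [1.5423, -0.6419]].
sigma(A) ≈ {-1, 6}

A is real symmetric, so its spectrum consists of real eigenvalues. Expanding the characteristic polynomial of the displayed matrix gives
  det(λ I - A) = p(λ) = λ^2 + (-5)λ + (-6).
Solving p(λ) = 0 yields eigenvalues ≈ -1, 6. (A is shown rounded to 4 decimals, so these recover the underlying integer eigenvalues to within that precision.)
Verification: the trace of A = 5 equals the sum of eigenvalues 5, and det(A) ≈ -6.0002 matches the eigenvalue product -6.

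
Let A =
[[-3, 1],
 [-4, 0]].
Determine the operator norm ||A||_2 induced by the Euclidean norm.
||A||_2 = sqrt((26 + sqrt(612))/2) ≈ 5.0368 (= sqrt(largest eigenvalue of A^T A))

||A||_2 = sigma_max(A) = sqrt(lambda_max(A^T A)). Form the symmetric matrix M = A^T A =
[[25, -3],
 [-3, 1]].
Its characteristic polynomial (trace, determinant of M give the coefficients) is
  p(λ) = det(λ I - M) = λ^2 - 26λ + 16.
For λ^2 - 26λ + 16 the discriminant is 612. It is nonnegative but not a perfect square, so the roots are real and irrational: λ = (26 ± sqrt(612))/2 ≈ 25.3693, 0.6307.
So the eigenvalues of A^T A are ≈ 0.6307, 25.3693 (all ≥ 0, as they must be for A^T A). The largest is λ_max = (26 + sqrt(612))/2 ≈ 25.3693, hence ||A||_2 = sqrt(λ_max) = sqrt((26 + sqrt(612))/2) ≈ 5.0368.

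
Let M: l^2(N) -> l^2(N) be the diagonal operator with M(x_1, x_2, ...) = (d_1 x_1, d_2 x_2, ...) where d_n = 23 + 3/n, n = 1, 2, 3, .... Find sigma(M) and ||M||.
sigma(M) = {23 + 3/n : n ≥ 1} ∪ {23}; ||M|| = 26

A bounded diagonal operator on l^2 with diagonal entries d_n has spectrum equal to the closure of {d_n : n ≥ 1}: every d_n is an eigenvalue (with eigenvector e_n), so {d_n} ⊂ sigma(M); the spectrum is closed, so its closure is too; and for lambda not in the closure, (M - lambda I) has bounded inverse (the diagonal entries 1/(d_n - lambda) are bounded). For our sequence d_n = 23 + 3/n, n = 1, 2, 3, ...:
  - {d_n} = {23 + 3/n : n ≥ 1}; the only limit point is 23
  - closure = {23 + 3/n : n ≥ 1} ∪ {23}
For the norm: a diagonal operator has ||M|| = sup_n |d_n|. Here d_n = 23 + 3/n is positive and decreasing, so sup_n |d_n| = d_1 = 23 + 3 = 26. So ||M|| = 26.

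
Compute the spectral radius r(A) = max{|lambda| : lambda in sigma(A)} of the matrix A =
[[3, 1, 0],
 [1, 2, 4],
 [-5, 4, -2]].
r(A) ≈ 4.7881

The eigenvalues of A are the roots of its characteristic polynomial. With M = A (coefficients from the trace, the sum of principal 2x2 minors, and det A):
  p(λ) = det(λ I - M) = λ^3 - 3λ^2 - 21λ + 78.
No integer candidate from the rational root theorem (±divisors of 78) is a root, so the roots are irrational. The cubic discriminant is Δ = -26379 < 0, so there is one real root and a complex-conjugate pair. p(-5) = -17 and p(-4) = 50 have opposite signs, so a root lies in (-5, -4); Newton's method refines it to λ ≈ -4.7881. Dividing out (λ - (-4.7881)) leaves approximately λ^2 - 7.7881λ + 16.2903. For λ^2 - 7.7881λ + 16.2903 the discriminant is -4.5067. It is negative, so the remaining roots are the complex-conjugate pair λ ≈ 3.8941 ± 1.0615i. Their product equals the constant term, so |λ|^2 ≈ 16.2903 and |λ| ≈ 4.0361.
Thus the eigenvalues (to 4 decimals) are -4.7881 (modulus 4.7881); 3.8941 ± 1.0615i (modulus 4.0361). The spectral radius is the largest modulus: r(A) ≈ 4.7881. (Cross-check: r(A) ≤ ||A||_2 ≈ 7.0375; equality holds whenever A is normal, though it can also hold for some non-normal A.)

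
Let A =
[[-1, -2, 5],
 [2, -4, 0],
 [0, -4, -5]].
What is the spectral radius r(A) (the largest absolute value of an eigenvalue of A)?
r(A) ≈ 6.8971

The eigenvalues of A are the roots of its characteristic polynomial. With M = A (coefficients from the trace, the sum of principal 2x2 minors, and det A):
  p(λ) = det(λ I - M) = λ^3 + 10λ^2 + 33λ + 80.
No integer candidate from the rational root theorem (±divisors of 80) is a root, so the roots are irrational. The cubic discriminant is Δ = -52448 < 0, so there is one real root and a complex-conjugate pair. p(-7) = -4 and p(-6) = 26 have opposite signs, so a root lies in (-7, -6); Newton's method refines it to λ ≈ -6.8971. Dividing out (λ - (-6.8971)) leaves approximately λ^2 + 3.1029λ + 11.5991. For λ^2 + 3.1029λ + 11.5991 the discriminant is -36.7683. It is negative, so the remaining roots are the complex-conjugate pair λ ≈ -1.5514 ± 3.0318i. Their product equals the constant term, so |λ|^2 ≈ 11.5991 and |λ| ≈ 3.4057.
Thus the eigenvalues (to 4 decimals) are -6.8971 (modulus 6.8971); -1.5514 ± 3.0318i (modulus 3.4057). The spectral radius is the largest modulus: r(A) ≈ 6.8971. (Cross-check: r(A) ≤ ||A||_2 ≈ 7.4985; equality holds whenever A is normal, though it can also hold for some non-normal A.)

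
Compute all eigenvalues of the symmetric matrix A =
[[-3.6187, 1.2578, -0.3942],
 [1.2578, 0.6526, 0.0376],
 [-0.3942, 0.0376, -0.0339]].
sigma(A) ≈ {-4, 0, 1}

A is real symmetric, so its spectrum consists of real eigenvalues. Expanding the characteristic polynomial of the displayed matrix gives
  det(λ I - A) = p(λ) = λ^3 + (3)λ^2 + (-4)λ + (0).
Solving p(λ) = 0 yields eigenvalues ≈ -4, 0, 1. (A is shown rounded to 4 decimals, so these recover the underlying integer eigenvalues to within that precision.)
Verification: the trace of A = -3 equals the sum of eigenvalues -3, and det(A) ≈ 0.0001 matches the eigenvalue product 0.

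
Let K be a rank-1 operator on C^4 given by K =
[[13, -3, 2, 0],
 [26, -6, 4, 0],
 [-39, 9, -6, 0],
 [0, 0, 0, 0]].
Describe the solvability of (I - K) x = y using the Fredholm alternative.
(I - K) is singular (det(I - K) = 0, i.e. 1 ∈ sigma(K)). (I - K) x = y is solvable iff y ⊥ ker((I - K)^*) = span{(13, -3, 2, 0)}, i.e. iff 13y_1 - 3y_2 + 2y_3 = 0. When solvable, the solutions are x = y + c·(1, 2, -3, 0), c arbitrary (ker(I - K) = span{(1, 2, -3, 0)}, dimension 1).

K has rank 1, so it is an outer product K = u v^T: every row of K is a multiple of one row vector. Reading off the entries, u = (1, 2, -3, 0) and v = (13, -3, 2, 0) (row i of K equals u_i·v^T). A rank-one matrix u v^T satisfies K u = u (v·u) and kills the (3)-dimensional subspace v^⊥, so its characteristic polynomial is lambda^3 (lambda - v·u) with v·u = tr K = 1. Hence the eigenvalues of I - K are 1 (multiplicity 3) and 1 - (1) = 0, so det(I - K) = 0. (Direct check: I - K =
[[-12, 3, -2, 0],
 [-26, 7, -4, 0],
 [39, -9, 7, 0],
 [0, 0, 0, 1]]
has determinant 0.) So 1 is an eigenvalue of K and (I - K) is not invertible. The finite-dimensional Fredholm alternative says: either (I - K) is invertible, or ker(I - K) ≠ {0} and then range(I - K) = ker((I - K)^*)^⊥, with dim ker(I - K) = dim ker((I - K)^*). We are in the second case, so we need both kernels. Kernel of I - K: (I - K) u = u - u (v·u) = u - u = 0, so ker(I - K) = span{u} = span{(1, 2, -3, 0)} (it is exactly 1-dimensional because rank(I - K) = 3). Kernel of the adjoint: K is real, so (I - K)^* = I - K^T = I - v u^T, and (I - v u^T) v = v - v (u·v) = 0; hence ker((I - K)^*) = span{v} = span{(13, -3, 2, 0)}. Therefore (I - K) x = y is solvable iff <y, v> = 0, i.e. iff 13y_1 - 3y_2 + 2y_3 = 0. When this holds, K y = u (v·y) = 0, so (I - K) y = y and x = y is a particular solution; the full solution set is the line x = y + c·u = y + c·(1, 2, -3, 0), c ∈ C.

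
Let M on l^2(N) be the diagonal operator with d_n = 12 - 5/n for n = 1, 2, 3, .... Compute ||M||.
||M|| = 12

For a diagonal operator on l^2 with entries d_n, ||M|| = sup_n |d_n|. Here d_1 = 7, d_2 = 19/2, ..., and d_n = 12 - 5/n increases monotonically toward 12. All terms lie in [7, 12), so |d_n| = d_n and the supremum is the limit 12, which is not attained by any individual d_n. Hence ||M|| = 12.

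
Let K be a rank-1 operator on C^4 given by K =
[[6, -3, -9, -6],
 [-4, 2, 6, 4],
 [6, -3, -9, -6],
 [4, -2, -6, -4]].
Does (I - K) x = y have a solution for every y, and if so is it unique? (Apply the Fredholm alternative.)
(I - K) is invertible (det(I - K) = 6 ≠ 0), so for every y in C^4 the equation (I - K) x = y has a unique solution.

K has rank 1, so it is an outer product K = u v^T: every row of K is a multiple of one row vector. Reading off the entries, u = (-3, 2, -3, -2) and v = (-2, 1, 3, 2) (row i of K equals u_i·v^T). A rank-one matrix u v^T satisfies K u = u (v·u) and kills the (3)-dimensional subspace v^⊥, so its characteristic polynomial is lambda^3 (lambda - v·u) with v·u = tr K = -5. Hence the eigenvalues of I - K are 1 (multiplicity 3) and 1 - (-5) = 6, so det(I - K) = 6. (Direct check: I - K =
[[-5, 3, 9, 6],
 [4, -1, -6, -4],
 [-6, 3, 10, 6],
 [-4, 2, 6, 5]]
has determinant 6.) The finite-dimensional Fredholm alternative says: either (I - K) is invertible, or ker(I - K) ≠ {0} and then range(I - K) = ker((I - K)^*)^⊥, with dim ker(I - K) = dim ker((I - K)^*). Since det(I - K) ≠ 0, 1 is not an eigenvalue of K and ker(I - K) = {0}, so we are in the first case: for every y there is a unique x = (I - K)^(-1) y. Explicitly, by the Sherman–Morrison formula, (I - u v^T)^(-1) = I + u v^T/(1 - v·u), i.e. (I - K)^(-1) = I + K/(6).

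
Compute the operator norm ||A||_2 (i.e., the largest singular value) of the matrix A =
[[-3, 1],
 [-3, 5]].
||A||_2 = sqrt((44 + sqrt(1360))/2) ≈ 6.3592 (= sqrt(largest eigenvalue of A^T A))

||A||_2 = sigma_max(A) = sqrt(lambda_max(A^T A)). Form the symmetric matrix M = A^T A =
[[18, -18],
 [-18, 26]].
Its characteristic polynomial (trace, determinant of M give the coefficients) is
  p(λ) = det(λ I - M) = λ^2 - 44λ + 144.
For λ^2 - 44λ + 144 the discriminant is 1360. It is nonnegative but not a perfect square, so the roots are real and irrational: λ = (44 ± sqrt(1360))/2 ≈ 40.4391, 3.5609.
So the eigenvalues of A^T A are ≈ 3.5609, 40.4391 (all ≥ 0, as they must be for A^T A). The largest is λ_max = (44 + sqrt(1360))/2 ≈ 40.4391, hence ||A||_2 = sqrt(λ_max) = sqrt((44 + sqrt(1360))/2) ≈ 6.3592.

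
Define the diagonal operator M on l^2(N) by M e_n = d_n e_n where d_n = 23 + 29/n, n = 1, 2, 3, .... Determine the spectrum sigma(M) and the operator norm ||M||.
sigma(M) = {23 + 29/n : n ≥ 1} ∪ {23}; ||M|| = 52

A bounded diagonal operator on l^2 with diagonal entries d_n has spectrum equal to the closure of {d_n : n ≥ 1}: every d_n is an eigenvalue (with eigenvector e_n), so {d_n} ⊂ sigma(M); the spectrum is closed, so its closure is too; and for lambda not in the closure, (M - lambda I) has bounded inverse (the diagonal entries 1/(d_n - lambda) are bounded). For our sequence d_n = 23 + 29/n, n = 1, 2, 3, ...:
  - {d_n} = {23 + 29/n : n ≥ 1}; the only limit point is 23
  - closure = {23 + 29/n : n ≥ 1} ∪ {23}
For the norm: a diagonal operator has ||M|| = sup_n |d_n|. Here d_n = 23 + 29/n is positive and decreasing, so sup_n |d_n| = d_1 = 23 + 29 = 52. So ||M|| = 52.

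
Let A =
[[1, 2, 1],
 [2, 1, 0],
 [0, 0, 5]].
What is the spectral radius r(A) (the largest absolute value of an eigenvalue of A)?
r(A) = 5

The eigenvalues of A are the roots of its characteristic polynomial. With M = A (coefficients from the trace, the sum of principal 2x2 minors, and det A):
  p(λ) = det(λ I - M) = λ^3 - 7λ^2 + 7λ + 15.
By the rational root theorem any rational root is an integer divisor of 15. Testing λ = 5: p(5) = 125 - 175 + 35 + 15 = 0, so λ = 5 is a root. Dividing out (λ - 5) leaves p(λ) = (λ - 5)(λ^2 - 2λ - 3). For λ^2 - 2λ - 3 the discriminant is 16. It is a perfect square (4^2), so the roots are rational: λ = (2 ± 4)/2 = 3, -1.
Thus the eigenvalues (to 4 decimals) are 3 (modulus 3); -1 (modulus 1); 5 (modulus 5). The spectral radius is the largest modulus: r(A) = 5. (Cross-check: r(A) ≤ ||A||_2 ≈ 5.1264; equality holds whenever A is normal, though it can also hold for some non-normal A.)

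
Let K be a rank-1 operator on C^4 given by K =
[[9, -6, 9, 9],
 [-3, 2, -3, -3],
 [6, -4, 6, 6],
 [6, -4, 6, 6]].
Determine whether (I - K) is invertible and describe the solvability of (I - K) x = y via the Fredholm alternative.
(I - K) is invertible (det(I - K) = -22 ≠ 0), so for every y in C^4 the equation (I - K) x = y has a unique solution.

K has rank 1, so it is an outer product K = u v^T: every row of K is a multiple of one row vector. Reading off the entries, u = (-3, 1, -2, -2) and v = (-3, 2, -3, -3) (row i of K equals u_i·v^T). A rank-one matrix u v^T satisfies K u = u (v·u) and kills the (3)-dimensional subspace v^⊥, so its characteristic polynomial is lambda^3 (lambda - v·u) with v·u = tr K = 23. Hence the eigenvalues of I - K are 1 (multiplicity 3) and 1 - (23) = -22, so det(I - K) = -22. (Direct check: I - K =
[[-8, 6, -9, -9],
 [3, -1, 3, 3],
 [-6, 4, -5, -6],
 [-6, 4, -6, -5]]
has determinant -22.) The finite-dimensional Fredholm alternative says: either (I - K) is invertible, or ker(I - K) ≠ {0} and then range(I - K) = ker((I - K)^*)^⊥, with dim ker(I - K) = dim ker((I - K)^*). Since det(I - K) ≠ 0, 1 is not an eigenvalue of K and ker(I - K) = {0}, so we are in the first case: for every y there is a unique x = (I - K)^(-1) y. Explicitly, by the Sherman–Morrison formula, (I - u v^T)^(-1) = I + u v^T/(1 - v·u), i.e. (I - K)^(-1) = I + K/(-22).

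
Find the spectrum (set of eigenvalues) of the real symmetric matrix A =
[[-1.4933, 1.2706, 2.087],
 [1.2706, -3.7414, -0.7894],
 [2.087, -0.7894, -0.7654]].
sigma(A) ≈ {-5, -2, 1}

A is real symmetric, so its spectrum consists of real eigenvalues. Expanding the characteristic polynomial of the displayed matrix gives
  det(λ I - A) = p(λ) = λ^3 + (6)λ^2 + (3)λ + (-10).
Solving p(λ) = 0 yields eigenvalues ≈ -5, -2, 1. (A is shown rounded to 4 decimals, so these recover the underlying integer eigenvalues to within that precision.)
Verification: the trace of A = -6 equals the sum of eigenvalues -6, and det(A) ≈ 9.9993 matches the eigenvalue product 10.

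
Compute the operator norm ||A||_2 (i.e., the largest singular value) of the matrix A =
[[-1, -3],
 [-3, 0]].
||A||_2 = sqrt((19 + sqrt(37))/2) ≈ 3.5414 (= sqrt(largest eigenvalue of A^T A))

||A||_2 = sigma_max(A) = sqrt(lambda_max(A^T A)). Form the symmetric matrix M = A^T A =
[[10, 3],
 [3, 9]].
Its characteristic polynomial (trace, determinant of M give the coefficients) is
  p(λ) = det(λ I - M) = λ^2 - 19λ + 81.
For λ^2 - 19λ + 81 the discriminant is 37. It is nonnegative but not a perfect square, so the roots are real and irrational: λ = (19 ± sqrt(37))/2 ≈ 12.5414, 6.4586.
So the eigenvalues of A^T A are ≈ 6.4586, 12.5414 (all ≥ 0, as they must be for A^T A). The largest is λ_max = (19 + sqrt(37))/2 ≈ 12.5414, hence ||A||_2 = sqrt(λ_max) = sqrt((19 + sqrt(37))/2) ≈ 3.5414.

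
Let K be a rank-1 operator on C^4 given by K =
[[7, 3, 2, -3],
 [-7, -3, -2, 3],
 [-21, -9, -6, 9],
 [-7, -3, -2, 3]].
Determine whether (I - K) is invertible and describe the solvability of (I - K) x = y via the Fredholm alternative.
(I - K) is singular (det(I - K) = 0, i.e. 1 ∈ sigma(K)). (I - K) x = y is solvable iff y ⊥ ker((I - K)^*) = span{(7, 3, 2, -3)}, i.e. iff 7y_1 + 3y_2 + 2y_3 - 3y_4 = 0. When solvable, the solutions are x = y + c·(1, -1, -3, -1), c arbitrary (ker(I - K) = span{(1, -1, -3, -1)}, dimension 1).

K has rank 1, so it is an outer product K = u v^T: every row of K is a multiple of one row vector. Reading off the entries, u = (1, -1, -3, -1) and v = (7, 3, 2, -3) (row i of K equals u_i·v^T). A rank-one matrix u v^T satisfies K u = u (v·u) and kills the (3)-dimensional subspace v^⊥, so its characteristic polynomial is lambda^3 (lambda - v·u) with v·u = tr K = 1. Hence the eigenvalues of I - K are 1 (multiplicity 3) and 1 - (1) = 0, so det(I - K) = 0. (Direct check: I - K =
[[-6, -3, -2, 3],
 [7, 4, 2, -3],
 [21, 9, 7, -9],
 [7, 3, 2, -2]]
has determinant 0.) So 1 is an eigenvalue of K and (I - K) is not invertible. The finite-dimensional Fredholm alternative says: either (I - K) is invertible, or ker(I - K) ≠ {0} and then range(I - K) = ker((I - K)^*)^⊥, with dim ker(I - K) = dim ker((I - K)^*). We are in the second case, so we need both kernels. Kernel of I - K: (I - K) u = u - u (v·u) = u - u = 0, so ker(I - K) = span{u} = span{(1, -1, -3, -1)} (it is exactly 1-dimensional because rank(I - K) = 3). Kernel of the adjoint: K is real, so (I - K)^* = I - K^T = I - v u^T, and (I - v u^T) v = v - v (u·v) = 0; hence ker((I - K)^*) = span{v} = span{(7, 3, 2, -3)}. Therefore (I - K) x = y is solvable iff <y, v> = 0, i.e. iff 7y_1 + 3y_2 + 2y_3 - 3y_4 = 0. When this holds, K y = u (v·y) = 0, so (I - K) y = y and x = y is a particular solution; the full solution set is the line x = y + c·u = y + c·(1, -1, -3, -1), c ∈ C.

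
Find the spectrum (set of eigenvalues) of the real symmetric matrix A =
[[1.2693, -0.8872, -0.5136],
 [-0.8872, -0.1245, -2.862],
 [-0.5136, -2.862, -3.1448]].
sigma(A) ≈ {-5, 1, 2}

A is real symmetric, so its spectrum consists of real eigenvalues. Expanding the characteristic polynomial of the displayed matrix gives
  det(λ I - A) = p(λ) = λ^3 + (2)λ^2 + (-13)λ + (10).
Solving p(λ) = 0 yields eigenvalues ≈ -5, 1, 2. (A is shown rounded to 4 decimals, so these recover the underlying integer eigenvalues to within that precision.)
Verification: the trace of A = -2 equals the sum of eigenvalues -2, and det(A) ≈ -10.0000 matches the eigenvalue product -10.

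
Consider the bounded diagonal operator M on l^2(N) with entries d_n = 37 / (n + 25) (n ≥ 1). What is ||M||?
||M|| = 37/26 (attained at n = 1)

For M diagonal, ||M|| = sup_n |d_n| = sup_n 37/(n + 25). This is positive and strictly decreasing in n, so the supremum is attained at n = 1: d_1 = 37/(1 + 25) = 37/26. Hence ||M|| = 37/26.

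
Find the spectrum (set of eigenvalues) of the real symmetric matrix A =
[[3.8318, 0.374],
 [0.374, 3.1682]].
sigma(A) ≈ {3, 4}

A is real symmetric, so its spectrum consists of real eigenvalues. Expanding the characteristic polynomial of the displayed matrix gives
  det(λ I - A) = p(λ) = λ^2 + (-7)λ + (12).
Solving p(λ) = 0 yields eigenvalues ≈ 3, 4. (A is shown rounded to 4 decimals, so these recover the underlying integer eigenvalues to within that precision.)
Verification: the trace of A = 7 equals the sum of eigenvalues 7, and det(A) ≈ 12.0000 matches the eigenvalue product 12.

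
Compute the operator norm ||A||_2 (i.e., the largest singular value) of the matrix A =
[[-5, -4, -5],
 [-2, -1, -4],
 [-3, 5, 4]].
||A||_2 ≈ 10.0464 (= sqrt(largest eigenvalue of A^T A))

||A||_2 = sigma_max(A) = sqrt(lambda_max(A^T A)). Form the symmetric matrix M = A^T A =
[[38, 7, 21],
 [7, 42, 44],
 [21, 44, 57]].
Its characteristic polynomial (trace, sum of principal 2x2 minors, determinant of M give the coefficients) is
  p(λ) = det(λ I - M) = λ^3 - 137λ^2 + 3730λ - 9025.
No integer candidate from the rational root theorem (±divisors of 9025) is a root, so the roots are irrational. The cubic discriminant is Δ = 41539316425 > 0, so there are three distinct real roots. p(2) = -2105 and p(3) = 959 have opposite signs, so a root lies in (2, 3); Newton's method refines it to λ ≈ 2.6778. p(33) = 809 and p(34) = -1273 have opposite signs, so a root lies in (33, 34); Newton's method refines it to λ ≈ 33.3928. p(100) = -6025 and p(101) = 469 have opposite signs, so a root lies in (100, 101); Newton's method refines it to λ ≈ 100.9294. Check (Vieta): the three roots sum to 137, matching tr M = 137.
So the eigenvalues of A^T A are ≈ 2.6778, 33.3928, 100.9294 (all ≥ 0, as they must be for A^T A). The largest is λ_max ≈ 100.9294, hence ||A||_2 = sqrt(λ_max) ≈ 10.0464.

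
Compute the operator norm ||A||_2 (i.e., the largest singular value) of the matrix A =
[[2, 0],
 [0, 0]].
||A||_2 = 2 (= sqrt(largest eigenvalue of A^T A))

||A||_2 = sigma_max(A) = sqrt(lambda_max(A^T A)). Form the symmetric matrix M = A^T A =
[[4, 0],
 [0, 0]].
Its characteristic polynomial (trace, determinant of M give the coefficients) is
  p(λ) = det(λ I - M) = λ^2 - 4λ.
For λ^2 - 4λ the discriminant is 16. It is a perfect square (4^2), so the roots are rational: λ = (4 ± 4)/2 = 4, 0.
So the eigenvalues of A^T A are ≈ 0, 4 (all ≥ 0, as they must be for A^T A). The largest is λ_max = 4, hence ||A||_2 = sqrt(λ_max) = 2.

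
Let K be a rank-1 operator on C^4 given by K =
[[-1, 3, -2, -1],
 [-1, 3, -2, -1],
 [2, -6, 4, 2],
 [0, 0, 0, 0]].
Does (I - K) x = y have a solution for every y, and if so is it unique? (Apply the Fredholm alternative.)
(I - K) is invertible (det(I - K) = -5 ≠ 0), so for every y in C^4 the equation (I - K) x = y has a unique solution.

K has rank 1, so it is an outer product K = u v^T: every row of K is a multiple of one row vector. Reading off the entries, u = (-1, -1, 2, 0) and v = (1, -3, 2, 1) (row i of K equals u_i·v^T). A rank-one matrix u v^T satisfies K u = u (v·u) and kills the (3)-dimensional subspace v^⊥, so its characteristic polynomial is lambda^3 (lambda - v·u) with v·u = tr K = 6. Hence the eigenvalues of I - K are 1 (multiplicity 3) and 1 - (6) = -5, so det(I - K) = -5. (Direct check: I - K =
[[2, -3, 2, 1],
 [1, -2, 2, 1],
 [-2, 6, -3, -2],
 [0, 0, 0, 1]]
has determinant -5.) The finite-dimensional Fredholm alternative says: either (I - K) is invertible, or ker(I - K) ≠ {0} and then range(I - K) = ker((I - K)^*)^⊥, with dim ker(I - K) = dim ker((I - K)^*). Since det(I - K) ≠ 0, 1 is not an eigenvalue of K and ker(I - K) = {0}, so we are in the first case: for every y there is a unique x = (I - K)^(-1) y. Explicitly, by the Sherman–Morrison formula, (I - u v^T)^(-1) = I + u v^T/(1 - v·u), i.e. (I - K)^(-1) = I + K/(-5).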